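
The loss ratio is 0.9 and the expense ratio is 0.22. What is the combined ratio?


Combined ratio = loss ratio + expense ratio
= 0.9 + 0.22
= 1.12


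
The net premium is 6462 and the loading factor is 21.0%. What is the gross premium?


Gross = net * (1 + loading)
= 6462 * (1 + 0.21)
= 6462 * 1.21
= 7819.02


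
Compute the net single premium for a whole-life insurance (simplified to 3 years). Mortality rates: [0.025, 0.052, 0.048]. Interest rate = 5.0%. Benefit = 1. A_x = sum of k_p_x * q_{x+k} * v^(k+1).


v = 0.952381
Year 0: k_p_x=1.0, q=0.025, term=0.02381
Year 1: k_p_x=0.975, q=0.052, term=0.045986
Year 2: k_p_x=0.9243, q=0.048, term=0.038325
A_x = 0.1081


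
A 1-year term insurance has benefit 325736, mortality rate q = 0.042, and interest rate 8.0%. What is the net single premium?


NSP = benefit * q * v
v = 1/(1+i) = 0.925926
NSP = 325736 * 0.042 * 0.925926
= 12667.5111


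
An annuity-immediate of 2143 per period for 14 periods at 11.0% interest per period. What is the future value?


FV = PMT * ((1+i)^n - 1) / i
= 2143 * ((1.11)^14 - 1) / 0.11
= 2143 * (4.310441 - 1) / 0.11
= 64493.4093


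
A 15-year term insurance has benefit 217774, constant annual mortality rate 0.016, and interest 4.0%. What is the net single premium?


NSP = benefit * sum_{k=0}^{n-1} k_p_x * q * v^(k+1)
With constant q=0.016, v=0.961538
Sum = 0.16116
NSP = 217774 * 0.16116
= 35096.4786


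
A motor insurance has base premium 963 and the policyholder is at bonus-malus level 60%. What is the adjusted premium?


adjusted = base * BM_level / 100
= 963 * 60 / 100
= 963 * 0.6
= 577.8


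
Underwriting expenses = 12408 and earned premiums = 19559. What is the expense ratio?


Expense ratio = expenses / premiums
= 12408 / 19559
= 0.6344


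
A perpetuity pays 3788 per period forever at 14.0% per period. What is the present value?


PV = PMT / i
= 3788 / 0.14
= 27057.1429


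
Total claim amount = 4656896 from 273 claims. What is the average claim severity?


severity = total / number
= 4656896 / 273
= 17058.2271


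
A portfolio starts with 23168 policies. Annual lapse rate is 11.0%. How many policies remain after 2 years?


remaining = initial * (1 - lapse)^years
= 23168 * (1 - 0.11)^2
= 23168 * 0.7921
= 18351.3728


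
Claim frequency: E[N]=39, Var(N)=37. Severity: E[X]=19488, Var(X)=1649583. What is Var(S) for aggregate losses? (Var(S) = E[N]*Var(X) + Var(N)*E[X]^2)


Var(S) = E[N]*Var(X) + Var(N)*E[X]^2
= 39*1649583 + 37*19488^2
= 64333737 + 14051939328
= 1.4116e+10


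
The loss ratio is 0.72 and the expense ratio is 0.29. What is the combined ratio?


Combined ratio = loss ratio + expense ratio
= 0.72 + 0.29
= 1.01


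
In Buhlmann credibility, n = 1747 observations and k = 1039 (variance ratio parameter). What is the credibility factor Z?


Z = n / (n + k)
= 1747 / (1747 + 1039)
= 1747 / 2786
= 0.6271


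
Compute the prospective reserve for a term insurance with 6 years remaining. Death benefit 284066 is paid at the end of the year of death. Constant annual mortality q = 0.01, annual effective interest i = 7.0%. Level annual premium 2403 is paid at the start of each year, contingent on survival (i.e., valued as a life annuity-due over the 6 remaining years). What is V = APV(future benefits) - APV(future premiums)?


v = 1/(1+i) = 0.934579
APV(future benefits) per unit = sum_{k=0}^{5} k_p_x * q * v^(k+1) = 0.046582
APV(future benefits) = 284066 * 0.046582 = 13232.2212
Life annuity-due factor ä_{x:6} = sum_{k=0}^{5} k_p_x * v^k = 4.984221
APV(future premiums) = 2403 * 4.984221 = 11977.0826
V = 13232.2212 - 11977.0826
= 1255.1386


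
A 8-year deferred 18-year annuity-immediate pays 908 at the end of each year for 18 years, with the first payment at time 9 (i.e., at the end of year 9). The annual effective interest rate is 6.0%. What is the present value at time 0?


PV at time 8 of the 18-year annuity-immediate:
a_n = 908 * (1-(1+0.06)^(-18))/0.06 = 9831.464
Discount back 8 years to time 0:
PV = 9831.464 * (1+0.06)^(-8)
= 9831.464 * 0.627412
= 6168.3821


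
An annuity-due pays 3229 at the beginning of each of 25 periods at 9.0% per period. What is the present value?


PV_due = PMT * (1-(1+i)^(-n))/i * (1+i)
PV_immediate = 31717.1095
PV_due = 31717.1095 * 1.09
= 34571.6494


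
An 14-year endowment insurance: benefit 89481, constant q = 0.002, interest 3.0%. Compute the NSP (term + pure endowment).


Term component = 1997.4103
Pure endowment = 14_p_x * v^14 * benefit = 0.972361 * 0.661118 * 89481 = 57522.4349
NSP = 59519.8452


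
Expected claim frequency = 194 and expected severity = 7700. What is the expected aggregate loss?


E[S] = E[N] * E[X]
= 194 * 7700
= 1.4938e+06


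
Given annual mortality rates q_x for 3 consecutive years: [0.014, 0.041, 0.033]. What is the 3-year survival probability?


p_k = 1 - q_k for each year
Survival = product of (1 - q_k)
= 0.986 * 0.959 * 0.967
= 0.9144


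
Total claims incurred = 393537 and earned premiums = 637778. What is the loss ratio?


Loss ratio = claims / premiums
= 393537 / 637778
= 0.617


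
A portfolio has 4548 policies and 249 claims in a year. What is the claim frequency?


frequency = claims / policies
= 249 / 4548
= 0.0547


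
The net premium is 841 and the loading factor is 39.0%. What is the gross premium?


Gross = net * (1 + loading)
= 841 * (1 + 0.39)
= 841 * 1.39
= 1168.99


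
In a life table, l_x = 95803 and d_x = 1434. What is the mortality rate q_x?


q_x = d_x / l_x
= 1434 / 95803
= 0.015


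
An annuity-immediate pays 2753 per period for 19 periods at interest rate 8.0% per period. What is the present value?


PV = PMT * (1 - (1+i)^(-n)) / i
= 2753 * (1 - (1+0.08)^(-19)) / 0.08
= 2753 * (1 - 0.231712) / 0.08
= 2753 * 9.603599
= 26438.7086


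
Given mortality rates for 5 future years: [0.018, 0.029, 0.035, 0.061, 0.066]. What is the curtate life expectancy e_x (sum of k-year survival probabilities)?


e_x = sum_{k=1}^{n} k_p_x
k_p_x values:
  1_p_x = 0.982
  2_p_x = 0.953522
  3_p_x = 0.920149
  4_p_x = 0.86402
  5_p_x = 0.806994
e_x = 4.5267


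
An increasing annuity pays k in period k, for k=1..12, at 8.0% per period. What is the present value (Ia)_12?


(Ia)_n = sum_{k=1}^{n} k * v^k, v = 1/(1+i)
v = 0.925926
Sum computed term by term:
(Ia)_12 = 42.17


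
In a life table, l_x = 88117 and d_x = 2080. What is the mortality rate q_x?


q_x = d_x / l_x
= 2080 / 88117
= 0.0236


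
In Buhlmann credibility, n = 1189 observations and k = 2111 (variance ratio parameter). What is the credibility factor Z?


Z = n / (n + k)
= 1189 / (1189 + 2111)
= 1189 / 3300
= 0.3603


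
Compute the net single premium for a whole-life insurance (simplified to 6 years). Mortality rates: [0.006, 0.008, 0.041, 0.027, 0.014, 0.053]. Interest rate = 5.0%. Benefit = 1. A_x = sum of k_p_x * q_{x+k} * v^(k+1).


v = 0.952381
Year 0: k_p_x=1.0, q=0.006, term=0.005714
Year 1: k_p_x=0.994, q=0.008, term=0.007213
Year 2: k_p_x=0.986048, q=0.041, term=0.034923
Year 3: k_p_x=0.94562, q=0.027, term=0.021005
Year 4: k_p_x=0.920088, q=0.014, term=0.010093
Year 5: k_p_x=0.907207, q=0.053, term=0.03588
A_x = 0.1148


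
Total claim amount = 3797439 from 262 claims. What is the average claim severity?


severity = total / number
= 3797439 / 262
= 14494.042


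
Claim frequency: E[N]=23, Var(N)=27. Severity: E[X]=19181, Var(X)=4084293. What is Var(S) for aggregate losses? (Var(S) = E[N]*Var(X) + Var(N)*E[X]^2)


Var(S) = E[N]*Var(X) + Var(N)*E[X]^2
= 23*4084293 + 27*19181^2
= 93938739 + 9933590547
= 1.0028e+10


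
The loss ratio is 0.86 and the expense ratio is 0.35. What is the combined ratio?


Combined ratio = loss ratio + expense ratio
= 0.86 + 0.35
= 1.21


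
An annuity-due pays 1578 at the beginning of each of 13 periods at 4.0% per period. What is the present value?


PV_due = PMT * (1-(1+i)^(-n))/i * (1+i)
PV_immediate = 15757.3523
PV_due = 15757.3523 * 1.04
= 16387.6464


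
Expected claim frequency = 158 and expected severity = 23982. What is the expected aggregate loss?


E[S] = E[N] * E[X]
= 158 * 23982
= 3.7892e+06


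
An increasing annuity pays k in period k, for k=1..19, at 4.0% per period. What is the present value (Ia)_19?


(Ia)_n = sum_{k=1}^{n} k * v^k, v = 1/(1+i)
v = 0.961538
Sum computed term by term:
(Ia)_19 = 116.0273


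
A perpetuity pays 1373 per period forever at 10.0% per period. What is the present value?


PV = PMT / i
= 1373 / 0.1
= 13730.0


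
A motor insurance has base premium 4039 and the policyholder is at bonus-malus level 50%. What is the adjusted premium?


adjusted = base * BM_level / 100
= 4039 * 50 / 100
= 4039 * 0.5
= 2019.5


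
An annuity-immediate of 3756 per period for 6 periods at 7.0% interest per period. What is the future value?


FV = PMT * ((1+i)^n - 1) / i
= 3756 * ((1.07)^6 - 1) / 0.07
= 3756 * (1.50073 - 1) / 0.07
= 26867.76


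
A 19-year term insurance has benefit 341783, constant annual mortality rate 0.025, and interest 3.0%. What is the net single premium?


NSP = benefit * sum_{k=0}^{n-1} k_p_x * q * v^(k+1)
With constant q=0.025, v=0.970874
Sum = 0.29431
NSP = 341783 * 0.29431
= 100590.2643


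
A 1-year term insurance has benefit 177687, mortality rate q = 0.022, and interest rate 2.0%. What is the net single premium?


NSP = benefit * q * v
v = 1/(1+i) = 0.980392
NSP = 177687 * 0.022 * 0.980392
= 3832.4647


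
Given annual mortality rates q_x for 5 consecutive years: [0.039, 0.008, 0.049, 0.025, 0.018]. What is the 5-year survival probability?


p_k = 1 - q_k for each year
Survival = product of (1 - q_k)
= 0.961 * 0.992 * 0.951 * 0.975 * 0.982
= 0.868


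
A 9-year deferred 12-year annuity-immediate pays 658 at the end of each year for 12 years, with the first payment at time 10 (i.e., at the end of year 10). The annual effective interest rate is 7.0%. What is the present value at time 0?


PV at time 9 of the 12-year annuity-immediate:
a_n = 658 * (1-(1+0.07)^(-12))/0.07 = 5226.2876
Discount back 9 years to time 0:
PV = 5226.2876 * (1+0.07)^(-9)
= 5226.2876 * 0.543934
= 2842.7542


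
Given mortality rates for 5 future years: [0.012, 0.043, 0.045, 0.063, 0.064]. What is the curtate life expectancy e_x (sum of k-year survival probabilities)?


e_x = sum_{k=1}^{n} k_p_x
k_p_x values:
  1_p_x = 0.988
  2_p_x = 0.945516
  3_p_x = 0.902968
  4_p_x = 0.846081
  5_p_x = 0.791932
e_x = 4.4745


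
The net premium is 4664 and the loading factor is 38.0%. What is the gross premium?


Gross = net * (1 + loading)
= 4664 * (1 + 0.38)
= 4664 * 1.38
= 6436.32


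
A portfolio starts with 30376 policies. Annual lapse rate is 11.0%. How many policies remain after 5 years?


remaining = initial * (1 - lapse)^years
= 30376 * (1 - 0.11)^5
= 30376 * 0.558406
= 16962.139


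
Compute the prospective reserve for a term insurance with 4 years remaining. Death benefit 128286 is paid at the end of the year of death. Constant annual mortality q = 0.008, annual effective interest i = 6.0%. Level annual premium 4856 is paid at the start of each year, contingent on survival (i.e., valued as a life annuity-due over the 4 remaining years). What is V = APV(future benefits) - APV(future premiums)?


v = 1/(1+i) = 0.943396
APV(future benefits) per unit = sum_{k=0}^{3} k_p_x * q * v^(k+1) = 0.027406
APV(future benefits) = 128286 * 0.027406 = 3515.8029
Life annuity-due factor ä_{x:4} = sum_{k=0}^{3} k_p_x * v^k = 3.631292
APV(future premiums) = 4856 * 3.631292 = 17633.5525
V = 3515.8029 - 17633.5525
= -14117.7496


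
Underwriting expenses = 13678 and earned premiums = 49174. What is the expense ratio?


Expense ratio = expenses / premiums
= 13678 / 49174
= 0.2782


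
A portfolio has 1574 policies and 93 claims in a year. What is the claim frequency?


frequency = claims / policies
= 93 / 1574
= 0.0591


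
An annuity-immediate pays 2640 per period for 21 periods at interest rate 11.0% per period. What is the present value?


PV = PMT * (1 - (1+i)^(-n)) / i
= 2640 * (1 - (1+0.11)^(-21)) / 0.11
= 2640 * (1 - 0.111742) / 0.11
= 2640 * 8.07507
= 21318.1858


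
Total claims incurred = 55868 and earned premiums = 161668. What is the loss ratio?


Loss ratio = claims / premiums
= 55868 / 161668
= 0.3456


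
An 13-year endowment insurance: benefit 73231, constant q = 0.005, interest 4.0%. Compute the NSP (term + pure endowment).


Term component = 3558.3213
Pure endowment = 13_p_x * v^13 * benefit = 0.936915 * 0.600574 * 73231 = 41206.1087
NSP = 44764.4299


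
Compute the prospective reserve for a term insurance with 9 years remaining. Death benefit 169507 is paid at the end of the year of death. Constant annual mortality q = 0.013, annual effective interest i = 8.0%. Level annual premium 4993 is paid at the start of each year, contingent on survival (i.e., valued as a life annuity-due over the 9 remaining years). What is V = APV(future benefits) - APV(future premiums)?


v = 1/(1+i) = 0.925926
APV(future benefits) per unit = sum_{k=0}^{8} k_p_x * q * v^(k+1) = 0.077626
APV(future benefits) = 169507 * 0.077626 = 13158.215
Life annuity-due factor ä_{x:9} = sum_{k=0}^{8} k_p_x * v^k = 6.448961
APV(future premiums) = 4993 * 6.448961 = 32199.6619
V = 13158.215 - 32199.6619
= -19041.4468


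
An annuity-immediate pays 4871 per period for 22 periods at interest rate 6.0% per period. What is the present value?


PV = PMT * (1 - (1+i)^(-n)) / i
= 4871 * (1 - (1+0.06)^(-22)) / 0.06
= 4871 * (1 - 0.277505) / 0.06
= 4871 * 12.041582
= 58654.5445


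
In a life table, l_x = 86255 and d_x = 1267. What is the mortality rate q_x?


q_x = d_x / l_x
= 1267 / 86255
= 0.0147


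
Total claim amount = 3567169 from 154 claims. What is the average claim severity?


severity = total / number
= 3567169 / 154
= 23163.4351


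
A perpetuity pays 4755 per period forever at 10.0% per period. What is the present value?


PV = PMT / i
= 4755 / 0.1
= 47550.0


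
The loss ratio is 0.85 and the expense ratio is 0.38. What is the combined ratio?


Combined ratio = loss ratio + expense ratio
= 0.85 + 0.38
= 1.23


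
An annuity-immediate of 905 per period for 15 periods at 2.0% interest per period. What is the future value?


FV = PMT * ((1+i)^n - 1) / i
= 905 * ((1.02)^15 - 1) / 0.02
= 905 * (1.345868 - 1) / 0.02
= 15650.5423


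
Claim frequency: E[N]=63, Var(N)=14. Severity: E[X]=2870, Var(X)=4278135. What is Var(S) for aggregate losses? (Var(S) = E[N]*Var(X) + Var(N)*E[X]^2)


Var(S) = E[N]*Var(X) + Var(N)*E[X]^2
= 63*4278135 + 14*2870^2
= 269522505 + 115316600
= 3.8484e+08


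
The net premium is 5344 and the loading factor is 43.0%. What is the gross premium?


Gross = net * (1 + loading)
= 5344 * (1 + 0.43)
= 5344 * 1.43
= 7641.92


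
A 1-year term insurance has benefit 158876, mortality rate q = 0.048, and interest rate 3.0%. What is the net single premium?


NSP = benefit * q * v
v = 1/(1+i) = 0.970874
NSP = 158876 * 0.048 * 0.970874
= 7403.9301


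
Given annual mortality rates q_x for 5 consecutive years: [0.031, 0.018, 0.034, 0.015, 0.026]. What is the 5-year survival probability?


p_k = 1 - q_k for each year
Survival = product of (1 - q_k)
= 0.969 * 0.982 * 0.966 * 0.985 * 0.974
= 0.8819


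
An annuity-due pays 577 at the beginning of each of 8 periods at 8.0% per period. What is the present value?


PV_due = PMT * (1-(1+i)^(-n))/i * (1+i)
PV_immediate = 3315.8107
PV_due = 3315.8107 * 1.08
= 3581.0755


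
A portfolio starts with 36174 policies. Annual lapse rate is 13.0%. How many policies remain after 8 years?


remaining = initial * (1 - lapse)^years
= 36174 * (1 - 0.13)^8
= 36174 * 0.328212
= 11872.729


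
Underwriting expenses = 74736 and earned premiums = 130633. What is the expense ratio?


Expense ratio = expenses / premiums
= 74736 / 130633
= 0.5721


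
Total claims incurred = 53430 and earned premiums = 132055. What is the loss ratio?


Loss ratio = claims / premiums
= 53430 / 132055
= 0.4046


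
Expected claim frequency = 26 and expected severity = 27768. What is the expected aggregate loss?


E[S] = E[N] * E[X]
= 26 * 27768
= 721968


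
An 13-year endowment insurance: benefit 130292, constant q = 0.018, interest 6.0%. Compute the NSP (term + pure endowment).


Term component = 18935.4987
Pure endowment = 13_p_x * v^13 * benefit = 0.789677 * 0.468839 * 130292 = 48238.1722
NSP = 67173.6709


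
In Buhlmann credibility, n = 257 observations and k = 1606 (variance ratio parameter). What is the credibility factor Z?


Z = n / (n + k)
= 257 / (257 + 1606)
= 257 / 1863
= 0.1379


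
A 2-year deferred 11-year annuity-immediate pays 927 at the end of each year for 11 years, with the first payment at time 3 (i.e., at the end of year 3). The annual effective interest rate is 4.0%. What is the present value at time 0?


PV at time 2 of the 11-year annuity-immediate:
a_n = 927 * (1-(1+0.04)^(-11))/0.04 = 8120.9619
Discount back 2 years to time 0:
PV = 8120.9619 * (1+0.04)^(-2)
= 8120.9619 * 0.924556
= 7508.2858


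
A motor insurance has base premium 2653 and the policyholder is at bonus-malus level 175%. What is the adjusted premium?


adjusted = base * BM_level / 100
= 2653 * 175 / 100
= 2653 * 1.75
= 4642.75


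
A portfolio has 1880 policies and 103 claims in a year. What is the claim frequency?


frequency = claims / policies
= 103 / 1880
= 0.0548


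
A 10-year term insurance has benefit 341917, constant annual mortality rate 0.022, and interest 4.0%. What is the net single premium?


NSP = benefit * sum_{k=0}^{n-1} k_p_x * q * v^(k+1)
With constant q=0.022, v=0.961538
Sum = 0.162934
NSP = 341917 * 0.162934
= 55709.827


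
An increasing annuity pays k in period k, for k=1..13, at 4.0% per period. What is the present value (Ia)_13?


(Ia)_n = sum_{k=1}^{n} k * v^k, v = 1/(1+i)
v = 0.961538
Sum computed term by term:
(Ia)_13 = 64.4403


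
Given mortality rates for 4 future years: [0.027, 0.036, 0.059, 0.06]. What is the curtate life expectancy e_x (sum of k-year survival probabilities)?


e_x = sum_{k=1}^{n} k_p_x
k_p_x values:
  1_p_x = 0.973
  2_p_x = 0.937972
  3_p_x = 0.882632
  4_p_x = 0.829674
e_x = 3.6233


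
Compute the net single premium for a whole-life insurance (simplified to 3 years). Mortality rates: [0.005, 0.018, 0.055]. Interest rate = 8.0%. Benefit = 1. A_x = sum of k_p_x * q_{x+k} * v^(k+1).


v = 0.925926
Year 0: k_p_x=1.0, q=0.005, term=0.00463
Year 1: k_p_x=0.995, q=0.018, term=0.015355
Year 2: k_p_x=0.97709, q=0.055, term=0.042661
A_x = 0.0626


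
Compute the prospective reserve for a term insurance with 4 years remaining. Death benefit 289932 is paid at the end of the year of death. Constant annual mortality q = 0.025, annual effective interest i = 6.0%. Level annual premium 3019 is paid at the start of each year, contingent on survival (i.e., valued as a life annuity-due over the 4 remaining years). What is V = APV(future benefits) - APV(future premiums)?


v = 1/(1+i) = 0.943396
APV(future benefits) per unit = sum_{k=0}^{3} k_p_x * q * v^(k+1) = 0.083587
APV(future benefits) = 289932 * 0.083587 = 24234.4393
Life annuity-due factor ä_{x:4} = sum_{k=0}^{3} k_p_x * v^k = 3.544073
APV(future premiums) = 3019 * 3.544073 = 10699.557
V = 24234.4393 - 10699.557
= 13534.8824


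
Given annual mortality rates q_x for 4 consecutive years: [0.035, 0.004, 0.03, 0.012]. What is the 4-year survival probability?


p_k = 1 - q_k for each year
Survival = product of (1 - q_k)
= 0.965 * 0.996 * 0.97 * 0.988
= 0.9211


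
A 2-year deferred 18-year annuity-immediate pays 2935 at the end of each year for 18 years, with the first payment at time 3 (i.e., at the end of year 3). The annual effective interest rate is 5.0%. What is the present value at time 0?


PV at time 2 of the 18-year annuity-immediate:
a_n = 2935 * (1-(1+0.05)^(-18))/0.05 = 34308.9376
Discount back 2 years to time 0:
PV = 34308.9376 * (1+0.05)^(-2)
= 34308.9376 * 0.907029
= 31119.2177


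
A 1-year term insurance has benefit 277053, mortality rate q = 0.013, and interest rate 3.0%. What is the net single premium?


NSP = benefit * q * v
v = 1/(1+i) = 0.970874
NSP = 277053 * 0.013 * 0.970874
= 3496.7854


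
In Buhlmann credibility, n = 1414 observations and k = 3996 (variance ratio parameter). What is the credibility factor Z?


Z = n / (n + k)
= 1414 / (1414 + 3996)
= 1414 / 5410
= 0.2614


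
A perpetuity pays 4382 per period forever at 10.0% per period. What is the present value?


PV = PMT / i
= 4382 / 0.1
= 43820.0


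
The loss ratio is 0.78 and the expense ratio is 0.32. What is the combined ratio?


Combined ratio = loss ratio + expense ratio
= 0.78 + 0.32
= 1.1


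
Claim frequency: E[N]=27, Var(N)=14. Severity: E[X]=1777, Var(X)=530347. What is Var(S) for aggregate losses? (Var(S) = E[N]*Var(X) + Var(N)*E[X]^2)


Var(S) = E[N]*Var(X) + Var(N)*E[X]^2
= 27*530347 + 14*1777^2
= 14319369 + 44208206
= 5.8528e+07


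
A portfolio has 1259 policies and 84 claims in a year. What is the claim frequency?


frequency = claims / policies
= 84 / 1259
= 0.0667


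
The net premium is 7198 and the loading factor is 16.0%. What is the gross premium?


Gross = net * (1 + loading)
= 7198 * (1 + 0.16)
= 7198 * 1.16
= 8349.68


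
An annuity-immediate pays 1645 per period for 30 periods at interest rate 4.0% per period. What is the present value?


PV = PMT * (1 - (1+i)^(-n)) / i
= 1645 * (1 - (1+0.04)^(-30)) / 0.04
= 1645 * (1 - 0.308319) / 0.04
= 1645 * 17.292033
= 28445.3948


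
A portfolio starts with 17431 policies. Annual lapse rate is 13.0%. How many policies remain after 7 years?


remaining = initial * (1 - lapse)^years
= 17431 * (1 - 0.13)^7
= 17431 * 0.377255
= 6575.9283


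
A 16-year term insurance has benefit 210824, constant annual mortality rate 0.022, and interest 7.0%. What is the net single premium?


NSP = benefit * sum_{k=0}^{n-1} k_p_x * q * v^(k+1)
With constant q=0.022, v=0.934579
Sum = 0.182387
NSP = 210824 * 0.182387
= 38451.544


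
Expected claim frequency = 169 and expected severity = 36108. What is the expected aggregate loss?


E[S] = E[N] * E[X]
= 169 * 36108
= 6.1023e+06


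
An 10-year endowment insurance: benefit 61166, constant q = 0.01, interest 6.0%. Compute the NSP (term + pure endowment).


Term component = 4325.2905
Pure endowment = 10_p_x * v^10 * benefit = 0.904382 * 0.558395 * 61166 = 30888.9662
NSP = 35214.2568


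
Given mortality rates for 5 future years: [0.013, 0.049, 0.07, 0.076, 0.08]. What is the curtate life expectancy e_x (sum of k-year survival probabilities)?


e_x = sum_{k=1}^{n} k_p_x
k_p_x values:
  1_p_x = 0.987
  2_p_x = 0.938637
  3_p_x = 0.872932
  4_p_x = 0.80659
  5_p_x = 0.742062
e_x = 4.3472


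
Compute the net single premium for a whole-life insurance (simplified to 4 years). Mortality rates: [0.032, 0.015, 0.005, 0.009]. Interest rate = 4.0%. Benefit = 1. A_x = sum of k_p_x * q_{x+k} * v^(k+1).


v = 0.961538
Year 0: k_p_x=1.0, q=0.032, term=0.030769
Year 1: k_p_x=0.968, q=0.015, term=0.013425
Year 2: k_p_x=0.95348, q=0.005, term=0.004238
Year 3: k_p_x=0.948713, q=0.009, term=0.007299
A_x = 0.0557


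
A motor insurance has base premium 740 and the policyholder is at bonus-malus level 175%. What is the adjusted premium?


adjusted = base * BM_level / 100
= 740 * 175 / 100
= 740 * 1.75
= 1295.0


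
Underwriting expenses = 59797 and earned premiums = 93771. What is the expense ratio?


Expense ratio = expenses / premiums
= 59797 / 93771
= 0.6377


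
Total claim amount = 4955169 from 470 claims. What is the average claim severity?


severity = total / number
= 4955169 / 470
= 10542.9128


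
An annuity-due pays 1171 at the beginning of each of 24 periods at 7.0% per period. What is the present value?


PV_due = PMT * (1-(1+i)^(-n))/i * (1+i)
PV_immediate = 13430.5901
PV_due = 13430.5901 * 1.07
= 14370.7314


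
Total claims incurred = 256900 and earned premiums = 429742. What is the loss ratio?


Loss ratio = claims / premiums
= 256900 / 429742
= 0.5978


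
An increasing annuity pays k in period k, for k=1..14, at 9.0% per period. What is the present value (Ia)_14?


(Ia)_n = sum_{k=1}^{n} k * v^k, v = 1/(1+i)
v = 0.917431
Sum computed term by term:
(Ia)_14 = 47.7495


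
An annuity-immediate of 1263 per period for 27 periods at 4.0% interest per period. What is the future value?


FV = PMT * ((1+i)^n - 1) / i
= 1263 * ((1.04)^27 - 1) / 0.04
= 1263 * (2.883369 - 1) / 0.04
= 59467.3628


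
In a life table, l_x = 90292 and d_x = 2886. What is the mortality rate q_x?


q_x = d_x / l_x
= 2886 / 90292
= 0.032


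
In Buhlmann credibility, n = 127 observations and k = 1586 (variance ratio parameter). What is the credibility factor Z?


Z = n / (n + k)
= 127 / (127 + 1586)
= 127 / 1713
= 0.0741


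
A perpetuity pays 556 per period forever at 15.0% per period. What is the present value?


PV = PMT / i
= 556 / 0.15
= 3706.6667


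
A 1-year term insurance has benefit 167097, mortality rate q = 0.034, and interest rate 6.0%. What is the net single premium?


NSP = benefit * q * v
v = 1/(1+i) = 0.943396
NSP = 167097 * 0.034 * 0.943396
= 5359.7151


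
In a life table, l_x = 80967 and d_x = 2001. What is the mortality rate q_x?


q_x = d_x / l_x
= 2001 / 80967
= 0.0247


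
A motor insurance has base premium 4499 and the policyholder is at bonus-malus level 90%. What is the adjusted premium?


adjusted = base * BM_level / 100
= 4499 * 90 / 100
= 4499 * 0.9
= 4049.1


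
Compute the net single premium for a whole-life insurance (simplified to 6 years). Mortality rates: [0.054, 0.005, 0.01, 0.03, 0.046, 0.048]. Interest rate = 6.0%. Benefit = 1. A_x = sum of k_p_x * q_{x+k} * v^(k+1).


v = 0.943396
Year 0: k_p_x=1.0, q=0.054, term=0.050943
Year 1: k_p_x=0.946, q=0.005, term=0.00421
Year 2: k_p_x=0.94127, q=0.01, term=0.007903
Year 3: k_p_x=0.931857, q=0.03, term=0.022144
Year 4: k_p_x=0.903902, q=0.046, term=0.031071
Year 5: k_p_x=0.862322, q=0.048, term=0.029179
A_x = 0.1454


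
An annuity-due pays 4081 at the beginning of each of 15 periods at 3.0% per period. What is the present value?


PV_due = PMT * (1-(1+i)^(-n))/i * (1+i)
PV_immediate = 48718.7131
PV_due = 48718.7131 * 1.03
= 50180.2745


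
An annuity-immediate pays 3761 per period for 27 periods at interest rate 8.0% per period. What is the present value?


PV = PMT * (1 - (1+i)^(-n)) / i
= 3761 * (1 - (1+0.08)^(-27)) / 0.08
= 3761 * (1 - 0.125187) / 0.08
= 3761 * 10.935165
= 41127.1547


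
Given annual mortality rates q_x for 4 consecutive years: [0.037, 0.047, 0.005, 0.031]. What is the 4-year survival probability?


p_k = 1 - q_k for each year
Survival = product of (1 - q_k)
= 0.963 * 0.953 * 0.995 * 0.969
= 0.8848


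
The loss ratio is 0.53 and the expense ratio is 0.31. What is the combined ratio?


Combined ratio = loss ratio + expense ratio
= 0.53 + 0.31
= 0.84


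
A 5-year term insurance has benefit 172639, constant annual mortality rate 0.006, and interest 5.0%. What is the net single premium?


NSP = benefit * sum_{k=0}^{n-1} k_p_x * q * v^(k+1)
With constant q=0.006, v=0.952381
Sum = 0.025682
NSP = 172639 * 0.025682
= 4433.7253


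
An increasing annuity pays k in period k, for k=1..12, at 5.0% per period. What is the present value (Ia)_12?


(Ia)_n = sum_{k=1}^{n} k * v^k, v = 1/(1+i)
v = 0.952381
Sum computed term by term:
(Ia)_12 = 52.4873


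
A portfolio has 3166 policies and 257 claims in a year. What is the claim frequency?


frequency = claims / policies
= 257 / 3166
= 0.0812


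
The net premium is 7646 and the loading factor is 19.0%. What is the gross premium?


Gross = net * (1 + loading)
= 7646 * (1 + 0.19)
= 7646 * 1.19
= 9098.74


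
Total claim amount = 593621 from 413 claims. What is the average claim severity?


severity = total / number
= 593621 / 413
= 1437.339


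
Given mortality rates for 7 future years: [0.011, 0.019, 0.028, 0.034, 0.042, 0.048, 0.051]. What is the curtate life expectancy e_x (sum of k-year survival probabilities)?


e_x = sum_{k=1}^{n} k_p_x
k_p_x values:
  1_p_x = 0.989
  2_p_x = 0.970209
  3_p_x = 0.943043
  4_p_x = 0.91098
  5_p_x = 0.872719
  6_p_x = 0.830828
  7_p_x = 0.788456
e_x = 6.3052


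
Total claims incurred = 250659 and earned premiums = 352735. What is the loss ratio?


Loss ratio = claims / premiums
= 250659 / 352735
= 0.7106


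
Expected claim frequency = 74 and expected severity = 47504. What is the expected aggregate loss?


E[S] = E[N] * E[X]
= 74 * 47504
= 3.5153e+06


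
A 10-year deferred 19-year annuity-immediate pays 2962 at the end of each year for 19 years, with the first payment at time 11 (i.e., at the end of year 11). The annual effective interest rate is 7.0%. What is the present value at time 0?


PV at time 10 of the 19-year annuity-immediate:
a_n = 2962 * (1-(1+0.07)^(-19))/0.07 = 30614.0331
Discount back 10 years to time 0:
PV = 30614.0331 * (1+0.07)^(-10)
= 30614.0331 * 0.508349
= 15562.6221


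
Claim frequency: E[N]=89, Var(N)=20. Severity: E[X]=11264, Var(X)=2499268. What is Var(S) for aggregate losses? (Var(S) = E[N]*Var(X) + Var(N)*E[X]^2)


Var(S) = E[N]*Var(X) + Var(N)*E[X]^2
= 89*2499268 + 20*11264^2
= 222434852 + 2537553920
= 2.7600e+09


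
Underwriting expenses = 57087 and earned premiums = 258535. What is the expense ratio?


Expense ratio = expenses / premiums
= 57087 / 258535
= 0.2208


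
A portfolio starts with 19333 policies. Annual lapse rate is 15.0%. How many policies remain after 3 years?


remaining = initial * (1 - lapse)^years
= 19333 * (1 - 0.15)^3
= 19333 * 0.614125
= 11872.8786


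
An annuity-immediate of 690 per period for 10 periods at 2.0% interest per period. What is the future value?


FV = PMT * ((1+i)^n - 1) / i
= 690 * ((1.02)^10 - 1) / 0.02
= 690 * (1.218994 - 1) / 0.02
= 7555.3075


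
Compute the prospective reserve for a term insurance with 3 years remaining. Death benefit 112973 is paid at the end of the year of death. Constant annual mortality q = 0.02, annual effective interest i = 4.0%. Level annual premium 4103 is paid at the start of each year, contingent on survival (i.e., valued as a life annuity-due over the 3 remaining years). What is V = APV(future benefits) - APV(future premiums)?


v = 1/(1+i) = 0.961538
APV(future benefits) per unit = sum_{k=0}^{2} k_p_x * q * v^(k+1) = 0.054428
APV(future benefits) = 112973 * 0.054428 = 6148.8846
Life annuity-due factor ä_{x:3} = sum_{k=0}^{2} k_p_x * v^k = 2.830251
APV(future premiums) = 4103 * 2.830251 = 11612.5218
V = 6148.8846 - 11612.5218
= -5463.6372


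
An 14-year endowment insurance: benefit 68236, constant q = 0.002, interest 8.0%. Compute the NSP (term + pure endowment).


Term component = 1113.3268
Pure endowment = 14_p_x * v^14 * benefit = 0.972361 * 0.340461 * 68236 = 22589.6011
NSP = 23702.9279


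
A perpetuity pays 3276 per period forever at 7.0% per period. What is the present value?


PV = PMT / i
= 3276 / 0.07
= 46800.0


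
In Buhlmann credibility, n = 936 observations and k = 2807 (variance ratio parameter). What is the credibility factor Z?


Z = n / (n + k)
= 936 / (936 + 2807)
= 936 / 3743
= 0.2501


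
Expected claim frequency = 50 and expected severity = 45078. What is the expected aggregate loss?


E[S] = E[N] * E[X]
= 50 * 45078
= 2.2539e+06


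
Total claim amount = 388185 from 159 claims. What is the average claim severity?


severity = total / number
= 388185 / 159
= 2441.4151


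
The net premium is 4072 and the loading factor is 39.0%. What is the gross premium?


Gross = net * (1 + loading)
= 4072 * (1 + 0.39)
= 4072 * 1.39
= 5660.08


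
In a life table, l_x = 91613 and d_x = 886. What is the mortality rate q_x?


q_x = d_x / l_x
= 886 / 91613
= 0.0097


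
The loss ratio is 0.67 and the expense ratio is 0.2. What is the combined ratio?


Combined ratio = loss ratio + expense ratio
= 0.67 + 0.2
= 0.87


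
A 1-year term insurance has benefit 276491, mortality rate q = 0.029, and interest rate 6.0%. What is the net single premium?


NSP = benefit * q * v
v = 1/(1+i) = 0.943396
NSP = 276491 * 0.029 * 0.943396
= 7564.3764


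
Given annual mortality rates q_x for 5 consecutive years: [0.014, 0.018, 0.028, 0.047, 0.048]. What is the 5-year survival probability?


p_k = 1 - q_k for each year
Survival = product of (1 - q_k)
= 0.986 * 0.982 * 0.972 * 0.953 * 0.952
= 0.8539


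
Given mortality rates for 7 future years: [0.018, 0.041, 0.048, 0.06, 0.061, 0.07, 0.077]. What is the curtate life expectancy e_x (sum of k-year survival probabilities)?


e_x = sum_{k=1}^{n} k_p_x
k_p_x values:
  1_p_x = 0.982
  2_p_x = 0.941738
  3_p_x = 0.896535
  4_p_x = 0.842743
  5_p_x = 0.791335
  6_p_x = 0.735942
  7_p_x = 0.679274
e_x = 5.8696


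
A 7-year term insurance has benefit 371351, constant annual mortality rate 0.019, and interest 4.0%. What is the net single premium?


NSP = benefit * sum_{k=0}^{n-1} k_p_x * q * v^(k+1)
With constant q=0.019, v=0.961538
Sum = 0.108065
NSP = 371351 * 0.108065
= 40129.9332


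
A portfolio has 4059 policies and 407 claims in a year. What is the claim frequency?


frequency = claims / policies
= 407 / 4059
= 0.1003


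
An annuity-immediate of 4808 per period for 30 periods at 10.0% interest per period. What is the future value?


FV = PMT * ((1+i)^n - 1) / i
= 4808 * ((1.1)^30 - 1) / 0.1
= 4808 * (17.449402 - 1) / 0.1
= 790887.2611


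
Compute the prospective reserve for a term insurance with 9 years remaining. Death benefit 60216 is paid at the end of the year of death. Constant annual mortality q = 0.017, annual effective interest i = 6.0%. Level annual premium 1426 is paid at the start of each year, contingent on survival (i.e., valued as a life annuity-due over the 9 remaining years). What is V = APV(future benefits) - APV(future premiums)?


v = 1/(1+i) = 0.943396
APV(future benefits) per unit = sum_{k=0}^{8} k_p_x * q * v^(k+1) = 0.108787
APV(future benefits) = 60216 * 0.108787 = 6550.7302
Life annuity-due factor ä_{x:9} = sum_{k=0}^{8} k_p_x * v^k = 6.783202
APV(future premiums) = 1426 * 6.783202 = 9672.8462
V = 6550.7302 - 9672.8462
= -3122.1159


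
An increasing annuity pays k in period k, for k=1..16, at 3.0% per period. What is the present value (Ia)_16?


(Ia)_n = sum_{k=1}^{n} k * v^k, v = 1/(1+i)
v = 0.970874
Sum computed term by term:
(Ia)_16 = 98.9088


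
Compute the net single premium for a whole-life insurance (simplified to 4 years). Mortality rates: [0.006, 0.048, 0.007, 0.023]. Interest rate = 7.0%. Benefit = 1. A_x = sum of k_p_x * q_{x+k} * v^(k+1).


v = 0.934579
Year 0: k_p_x=1.0, q=0.006, term=0.005607
Year 1: k_p_x=0.994, q=0.048, term=0.041674
Year 2: k_p_x=0.946288, q=0.007, term=0.005407
Year 3: k_p_x=0.939664, q=0.023, term=0.016488
A_x = 0.0692


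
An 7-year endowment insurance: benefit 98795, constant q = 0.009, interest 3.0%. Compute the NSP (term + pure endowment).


Term component = 5398.0998
Pure endowment = 7_p_x * v^7 * benefit = 0.938676 * 0.813092 * 98795 = 75403.2342
NSP = 80801.334


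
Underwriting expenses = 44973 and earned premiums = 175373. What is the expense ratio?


Expense ratio = expenses / premiums
= 44973 / 175373
= 0.2564


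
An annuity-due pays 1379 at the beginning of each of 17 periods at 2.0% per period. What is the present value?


PV_due = PMT * (1-(1+i)^(-n))/i * (1+i)
PV_immediate = 19708.4913
PV_due = 19708.4913 * 1.02
= 20102.6611


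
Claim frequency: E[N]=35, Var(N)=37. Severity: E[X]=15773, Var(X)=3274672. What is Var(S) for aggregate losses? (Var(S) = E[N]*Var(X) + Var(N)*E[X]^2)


Var(S) = E[N]*Var(X) + Var(N)*E[X]^2
= 35*3274672 + 37*15773^2
= 114613520 + 9205138573
= 9.3198e+09


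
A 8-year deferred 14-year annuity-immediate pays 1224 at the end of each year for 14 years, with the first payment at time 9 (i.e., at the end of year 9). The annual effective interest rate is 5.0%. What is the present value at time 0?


PV at time 8 of the 14-year annuity-immediate:
a_n = 1224 * (1-(1+0.05)^(-14))/0.05 = 12115.9365
Discount back 8 years to time 0:
PV = 12115.9365 * (1+0.05)^(-8)
= 12115.9365 * 0.676839
= 8200.5427


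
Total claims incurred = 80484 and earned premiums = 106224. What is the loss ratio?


Loss ratio = claims / premiums
= 80484 / 106224
= 0.7577


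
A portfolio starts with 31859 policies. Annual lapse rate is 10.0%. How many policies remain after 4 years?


remaining = initial * (1 - lapse)^years
= 31859 * (1 - 0.1)^4
= 31859 * 0.6561
= 20902.6899


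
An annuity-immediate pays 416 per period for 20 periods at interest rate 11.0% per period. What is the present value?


PV = PMT * (1 - (1+i)^(-n)) / i
= 416 * (1 - (1+0.11)^(-20)) / 0.11
= 416 * (1 - 0.124034) / 0.11
= 416 * 7.963328
= 3312.7445


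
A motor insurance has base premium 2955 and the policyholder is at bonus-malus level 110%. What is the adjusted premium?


adjusted = base * BM_level / 100
= 2955 * 110 / 100
= 2955 * 1.1
= 3250.5


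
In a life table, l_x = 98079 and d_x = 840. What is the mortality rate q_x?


q_x = d_x / l_x
= 840 / 98079
= 0.0086


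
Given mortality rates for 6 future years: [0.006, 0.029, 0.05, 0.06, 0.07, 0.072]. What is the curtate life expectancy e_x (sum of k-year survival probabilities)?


e_x = sum_{k=1}^{n} k_p_x
k_p_x values:
  1_p_x = 0.994
  2_p_x = 0.965174
  3_p_x = 0.916915
  4_p_x = 0.8619
  5_p_x = 0.801567
  6_p_x = 0.743855
e_x = 5.2834


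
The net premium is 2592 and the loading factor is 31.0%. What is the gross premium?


Gross = net * (1 + loading)
= 2592 * (1 + 0.31)
= 2592 * 1.31
= 3395.52


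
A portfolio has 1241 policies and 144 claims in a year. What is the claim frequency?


frequency = claims / policies
= 144 / 1241
= 0.116


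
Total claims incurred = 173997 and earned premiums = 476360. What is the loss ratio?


Loss ratio = claims / premiums
= 173997 / 476360
= 0.3653


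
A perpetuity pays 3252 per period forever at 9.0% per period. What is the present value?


PV = PMT / i
= 3252 / 0.09
= 36133.3333


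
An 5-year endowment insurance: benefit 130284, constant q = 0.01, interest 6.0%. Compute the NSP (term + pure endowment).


Term component = 5385.6598
Pure endowment = 5_p_x * v^5 * benefit = 0.95099 * 0.747258 * 130284 = 92584.3817
NSP = 97970.0414


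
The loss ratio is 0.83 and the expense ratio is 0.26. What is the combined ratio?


Combined ratio = loss ratio + expense ratio
= 0.83 + 0.26
= 1.09


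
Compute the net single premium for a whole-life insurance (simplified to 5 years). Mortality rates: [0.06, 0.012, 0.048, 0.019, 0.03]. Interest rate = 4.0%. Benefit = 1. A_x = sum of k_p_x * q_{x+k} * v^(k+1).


v = 0.961538
Year 0: k_p_x=1.0, q=0.06, term=0.057692
Year 1: k_p_x=0.94, q=0.012, term=0.010429
Year 2: k_p_x=0.92872, q=0.048, term=0.03963
Year 3: k_p_x=0.884141, q=0.019, term=0.01436
Year 4: k_p_x=0.867343, q=0.03, term=0.021387
A_x = 0.1435


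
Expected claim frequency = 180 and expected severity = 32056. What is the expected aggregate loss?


E[S] = E[N] * E[X]
= 180 * 32056
= 5.7701e+06


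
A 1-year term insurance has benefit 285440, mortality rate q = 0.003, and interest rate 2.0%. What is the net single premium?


NSP = benefit * q * v
v = 1/(1+i) = 0.980392
NSP = 285440 * 0.003 * 0.980392
= 839.5294


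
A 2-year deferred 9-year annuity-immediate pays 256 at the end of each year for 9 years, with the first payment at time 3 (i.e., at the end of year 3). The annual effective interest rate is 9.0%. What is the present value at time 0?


PV at time 2 of the 9-year annuity-immediate:
a_n = 256 * (1-(1+0.09)^(-9))/0.09 = 1534.7832
Discount back 2 years to time 0:
PV = 1534.7832 * (1+0.09)^(-2)
= 1534.7832 * 0.84168
= 1291.7963
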